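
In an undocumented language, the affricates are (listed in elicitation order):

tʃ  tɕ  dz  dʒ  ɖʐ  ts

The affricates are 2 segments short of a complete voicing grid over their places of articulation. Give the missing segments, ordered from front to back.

Voiceless: /ts/ (alveolar), /tʃ/ (postalveolar), /tɕ/ (alveolo-palatal).
Voiced: /dz/ (alveolar), /dʒ/ (postalveolar), /ɖʐ/ (retroflex).
Gaps, from front to back: retroflex lacks voiceless (/ʈʂ/); alveolo-palatal lacks voiced (/dʑ/).

/ʈʂ/, /dʑ/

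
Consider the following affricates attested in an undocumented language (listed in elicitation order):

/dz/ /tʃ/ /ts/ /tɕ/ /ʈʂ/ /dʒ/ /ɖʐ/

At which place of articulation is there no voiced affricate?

alveolo-palatal

place of articulation  voiceless  voiced  
alveolar          ts        dz      
postalveolar      tʃ        dʒ      
retroflex         ʈʂ        ɖʐ      
alveolo-palatal   tɕ        —       
Every place of articulation has a voiced member except alveolo-palatal, where /dʑ/ would be expected.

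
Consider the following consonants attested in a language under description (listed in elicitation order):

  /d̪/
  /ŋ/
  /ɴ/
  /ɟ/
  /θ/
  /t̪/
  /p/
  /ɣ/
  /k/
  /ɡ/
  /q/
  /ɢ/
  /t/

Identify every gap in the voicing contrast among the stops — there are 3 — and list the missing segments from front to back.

/b/, /d/, /c/

place of articulation  voiceless  voiced  
bilabial          p         —       
dental            t̪        d̪      
alveolar          t         —       
palatal           —         ɟ       
velar             k         ɡ       
uvular            q         ɢ       
Gaps, from front to back: bilabial lacks voiced (/b/); alveolar lacks voiced (/d/); palatal lacks voiceless (/c/).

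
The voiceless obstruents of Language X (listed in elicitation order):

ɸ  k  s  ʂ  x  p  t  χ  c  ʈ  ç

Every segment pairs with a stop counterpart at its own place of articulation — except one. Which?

Bilabial: /p/ ~ /ɸ/
Alveolar: /t/ ~ /s/
Retroflex: /ʈ/ ~ /ʂ/
Palatal: /c/ ~ /ç/
Velar: /k/ ~ /x/
Uvular: only /χ/ (fricative); no stop partner.
So /χ/ is the unpaired segment.

/χ/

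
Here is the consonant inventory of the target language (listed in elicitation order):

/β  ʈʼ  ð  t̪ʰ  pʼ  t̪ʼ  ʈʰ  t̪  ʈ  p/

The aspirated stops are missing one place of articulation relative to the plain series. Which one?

place of articulation  plain     aspirated  ejective
bilabial          p         —         pʼ      
dental            t̪        t̪ʰ       t̪ʼ     
retroflex         ʈ         ʈʰ        ʈʼ      
Every place of articulation has an aspirated member except bilabial, where /pʰ/ would be expected.

bilabial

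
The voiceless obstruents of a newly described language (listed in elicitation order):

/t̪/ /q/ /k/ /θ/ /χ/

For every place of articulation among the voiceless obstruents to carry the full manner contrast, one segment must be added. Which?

place of articulation  stop      fricative
dental            t̪        θ       
velar             k         —       
uvular            q         χ       
The velar row has no fricative member, so the gap is the velar fricative /x/.

/x/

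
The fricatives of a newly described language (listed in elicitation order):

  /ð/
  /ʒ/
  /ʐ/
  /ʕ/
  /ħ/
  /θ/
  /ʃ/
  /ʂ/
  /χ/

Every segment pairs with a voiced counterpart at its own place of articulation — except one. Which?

Dental: /θ/ ~ /ð/
Postalveolar: /ʃ/ ~ /ʒ/
Retroflex: /ʂ/ ~ /ʐ/
Pharyngeal: /ħ/ ~ /ʕ/
Uvular: only /χ/ (voiceless); no voiced partner.
So /χ/ is the unpaired segment.

/χ/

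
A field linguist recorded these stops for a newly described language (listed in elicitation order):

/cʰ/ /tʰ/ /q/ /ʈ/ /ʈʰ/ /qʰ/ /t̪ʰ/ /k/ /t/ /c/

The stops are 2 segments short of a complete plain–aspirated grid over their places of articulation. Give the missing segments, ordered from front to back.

place of articulation  plain     aspirated
dental            —         t̪ʰ     
alveolar          t         tʰ      
retroflex         ʈ         ʈʰ      
palatal           c         cʰ      
velar             k         —       
uvular            q         qʰ      
Gaps, from front to back: dental lacks plain (/t̪/); velar lacks aspirated (/kʰ/).

/t̪/, /kʰ/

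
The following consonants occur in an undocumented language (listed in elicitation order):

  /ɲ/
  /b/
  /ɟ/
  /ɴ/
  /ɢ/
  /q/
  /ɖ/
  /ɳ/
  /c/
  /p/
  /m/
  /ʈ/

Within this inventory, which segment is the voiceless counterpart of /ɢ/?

/q/

/ɢ/ is a voiced uvular stop.
The voiceless counterpart is a voiceless uvular stop — in this inventory, /q/.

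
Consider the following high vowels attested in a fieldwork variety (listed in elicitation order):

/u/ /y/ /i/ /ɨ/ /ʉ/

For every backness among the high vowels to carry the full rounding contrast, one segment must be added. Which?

front: unrounded /i/, rounded /y/.
central: unrounded /ɨ/, rounded /ʉ/.
back: unrounded —, rounded /u/.
The back row has no unrounded member, so the gap is the back unrounded vowel /ɯ/.

/ɯ/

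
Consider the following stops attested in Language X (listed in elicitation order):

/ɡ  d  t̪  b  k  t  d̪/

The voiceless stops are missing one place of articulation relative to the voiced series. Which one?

bilabial

Voiceless: /t̪/ (dental), /t/ (alveolar), /k/ (velar).
Voiced: /b/ (bilabial), /d̪/ (dental), /d/ (alveolar), /ɡ/ (velar).
Every place of articulation has a voiceless member except bilabial, where /p/ would be expected.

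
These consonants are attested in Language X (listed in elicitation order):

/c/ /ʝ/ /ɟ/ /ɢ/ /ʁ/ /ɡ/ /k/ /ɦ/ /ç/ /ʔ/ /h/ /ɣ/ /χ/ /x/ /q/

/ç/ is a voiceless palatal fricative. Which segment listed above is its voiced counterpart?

The voiced counterpart is a voiced palatal fricative — in this inventory, /ʝ/.

/ʝ/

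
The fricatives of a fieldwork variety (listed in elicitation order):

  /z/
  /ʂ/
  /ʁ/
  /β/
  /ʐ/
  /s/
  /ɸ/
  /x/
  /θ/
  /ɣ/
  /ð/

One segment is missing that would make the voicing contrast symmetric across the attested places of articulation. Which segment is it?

Voiceless: /ɸ/ (bilabial), /θ/ (dental), /s/ (alveolar), /ʂ/ (retroflex), /x/ (velar).
Voiced: /β/ (bilabial), /ð/ (dental), /z/ (alveolar), /ʐ/ (retroflex), /ɣ/ (velar), /ʁ/ (uvular).
The uvular row has no voiceless member, so the gap is the voiceless uvular fricative /χ/.

/χ/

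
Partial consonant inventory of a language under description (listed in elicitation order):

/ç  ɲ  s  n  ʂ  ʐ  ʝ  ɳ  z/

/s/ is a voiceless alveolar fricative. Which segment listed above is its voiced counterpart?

/z/

The voiced counterpart is a voiced alveolar fricative — in this inventory, /z/.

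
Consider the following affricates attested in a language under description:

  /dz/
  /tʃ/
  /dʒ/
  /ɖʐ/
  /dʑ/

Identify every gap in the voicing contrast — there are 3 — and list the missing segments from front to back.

Voiceless: /tʃ/ (postalveolar).
Voiced: /dz/ (alveolar), /dʒ/ (postalveolar), /ɖʐ/ (retroflex), /dʑ/ (alveolo-palatal).
Gaps, from front to back: alveolar lacks voiceless (/ts/); retroflex lacks voiceless (/ʈʂ/); alveolo-palatal lacks voiceless (/tɕ/).

/ts/, /ʈʂ/, /tɕ/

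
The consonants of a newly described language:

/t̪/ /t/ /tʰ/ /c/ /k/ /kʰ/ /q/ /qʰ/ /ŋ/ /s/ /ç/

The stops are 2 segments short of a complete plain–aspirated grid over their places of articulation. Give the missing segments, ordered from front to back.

Plain: /t̪/ (dental), /t/ (alveolar), /c/ (palatal), /k/ (velar), /q/ (uvular).
Aspirated: /tʰ/ (alveolar), /kʰ/ (velar), /qʰ/ (uvular).
Gaps, from front to back: dental lacks aspirated (/t̪ʰ/); palatal lacks aspirated (/cʰ/).

/t̪ʰ/, /cʰ/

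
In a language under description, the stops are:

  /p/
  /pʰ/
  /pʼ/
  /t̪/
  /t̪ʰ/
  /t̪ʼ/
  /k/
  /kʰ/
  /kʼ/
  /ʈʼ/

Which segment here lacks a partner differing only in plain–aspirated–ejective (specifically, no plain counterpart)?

/ʈʼ/

Bilabial: /p/ ~ /pʰ/ ~ /pʼ/
Dental: /t̪/ ~ /t̪ʰ/ ~ /t̪ʼ/
Velar: /k/ ~ /kʰ/ ~ /kʼ/
Retroflex: only /ʈʼ/ (ejective); no plain partner.
So /ʈʼ/ is the unpaired segment.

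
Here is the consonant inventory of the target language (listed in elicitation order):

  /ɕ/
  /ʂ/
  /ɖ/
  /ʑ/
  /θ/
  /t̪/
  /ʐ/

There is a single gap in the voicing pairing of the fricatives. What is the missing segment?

/ð/

dental: voiceless /θ/, voiced —.
retroflex: voiceless /ʂ/, voiced /ʐ/.
alveolo-palatal: voiceless /ɕ/, voiced /ʑ/.
The dental row has no voiced member, so the gap is the voiced dental fricative /ð/.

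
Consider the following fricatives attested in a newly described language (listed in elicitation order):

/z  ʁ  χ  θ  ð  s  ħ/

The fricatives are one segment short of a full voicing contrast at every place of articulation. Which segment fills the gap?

place of articulation  voiceless  voiced  
dental            θ         ð       
alveolar          s         z       
uvular            χ         ʁ       
pharyngeal        ħ         —       
The pharyngeal row has no voiced member, so the gap is the voiced pharyngeal fricative /ʕ/.

/ʕ/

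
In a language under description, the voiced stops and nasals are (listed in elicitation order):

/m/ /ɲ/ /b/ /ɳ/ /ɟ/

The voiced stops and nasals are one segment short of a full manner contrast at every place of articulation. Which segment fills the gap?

/ɖ/

place of articulation  oral stop  nasal   
bilabial          b         m       
retroflex         —         ɳ       
palatal           ɟ         ɲ       
The retroflex row has no oral stop member, so the gap is the retroflex oral stop /ɖ/.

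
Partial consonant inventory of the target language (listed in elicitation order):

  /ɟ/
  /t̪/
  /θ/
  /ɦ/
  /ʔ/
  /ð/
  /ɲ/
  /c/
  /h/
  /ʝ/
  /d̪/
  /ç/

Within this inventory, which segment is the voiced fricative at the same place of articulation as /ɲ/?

/ɲ/ is a palatal nasal.
The voiced fricative at the same place is a voiced palatal fricative — in this inventory, /ʝ/.

/ʝ/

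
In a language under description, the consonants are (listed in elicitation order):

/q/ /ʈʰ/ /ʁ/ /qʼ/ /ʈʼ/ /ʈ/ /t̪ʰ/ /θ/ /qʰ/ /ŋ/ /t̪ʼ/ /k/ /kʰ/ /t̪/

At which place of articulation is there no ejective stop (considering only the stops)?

place of articulation  plain     aspirated  ejective
dental            t̪        t̪ʰ       t̪ʼ     
retroflex         ʈ         ʈʰ        ʈʼ      
velar             k         kʰ        —       
uvular            q         qʰ        qʼ      
Every place of articulation has an ejective member except velar, where /kʼ/ would be expected.

velar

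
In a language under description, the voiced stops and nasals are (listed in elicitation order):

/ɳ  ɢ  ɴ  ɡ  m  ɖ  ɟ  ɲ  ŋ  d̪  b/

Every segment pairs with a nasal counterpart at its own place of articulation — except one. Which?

/d̪/

Bilabial: /b/ ~ /m/
Retroflex: /ɖ/ ~ /ɳ/
Palatal: /ɟ/ ~ /ɲ/
Velar: /ɡ/ ~ /ŋ/
Uvular: /ɢ/ ~ /ɴ/
Dental: only /d̪/ (oral stop); no nasal partner.
So /d̪/ is the unpaired segment.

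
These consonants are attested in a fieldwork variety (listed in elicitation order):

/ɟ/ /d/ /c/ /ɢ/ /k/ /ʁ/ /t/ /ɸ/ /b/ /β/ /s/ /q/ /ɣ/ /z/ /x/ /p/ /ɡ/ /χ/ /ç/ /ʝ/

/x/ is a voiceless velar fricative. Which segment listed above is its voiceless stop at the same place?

/k/

The voiceless stop at the same place is a voiceless velar stop — in this inventory, /k/.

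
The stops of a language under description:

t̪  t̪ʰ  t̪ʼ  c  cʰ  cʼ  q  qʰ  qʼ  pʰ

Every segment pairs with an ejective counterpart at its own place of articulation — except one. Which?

Dental: /t̪/ ~ /t̪ʰ/ ~ /t̪ʼ/
Palatal: /c/ ~ /cʰ/ ~ /cʼ/
Uvular: /q/ ~ /qʰ/ ~ /qʼ/
Bilabial: only /pʰ/ (aspirated); no ejective partner.
So /pʰ/ is the unpaired segment.

/pʰ/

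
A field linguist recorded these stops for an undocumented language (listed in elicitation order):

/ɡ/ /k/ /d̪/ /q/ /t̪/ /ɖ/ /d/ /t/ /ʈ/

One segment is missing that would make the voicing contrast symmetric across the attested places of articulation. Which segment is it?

Voiceless: /t̪/ (dental), /t/ (alveolar), /ʈ/ (retroflex), /k/ (velar), /q/ (uvular).
Voiced: /d̪/ (dental), /d/ (alveolar), /ɖ/ (retroflex), /ɡ/ (velar).
The uvular row has no voiced member, so the gap is the voiced uvular stop /ɢ/.

/ɢ/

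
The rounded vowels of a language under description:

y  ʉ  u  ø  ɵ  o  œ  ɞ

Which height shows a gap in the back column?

low-mid

high: front /y/, central /ʉ/, back /u/.
high-mid: front /ø/, central /ɵ/, back /o/.
low-mid: front /œ/, central /ɞ/, back —.
Every height has a back member except low-mid, where /ɔ/ would be expected.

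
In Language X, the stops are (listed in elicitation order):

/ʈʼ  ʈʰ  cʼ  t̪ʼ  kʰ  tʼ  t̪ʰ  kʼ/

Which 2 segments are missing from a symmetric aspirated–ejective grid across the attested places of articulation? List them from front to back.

/tʰ/, /cʰ/

place of articulation  aspirated  ejective
dental            t̪ʰ       t̪ʼ     
alveolar          —         tʼ      
retroflex         ʈʰ        ʈʼ      
palatal           —         cʼ      
velar             kʰ        kʼ      
Gaps, from front to back: alveolar lacks aspirated (/tʰ/); palatal lacks aspirated (/cʰ/).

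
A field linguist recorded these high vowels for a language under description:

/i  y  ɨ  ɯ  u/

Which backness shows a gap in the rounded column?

Unrounded: /i/ (front), /ɨ/ (central), /ɯ/ (back).
Rounded: /y/ (front), /u/ (back).
Every backness has a rounded member except central, where /ʉ/ would be expected.

central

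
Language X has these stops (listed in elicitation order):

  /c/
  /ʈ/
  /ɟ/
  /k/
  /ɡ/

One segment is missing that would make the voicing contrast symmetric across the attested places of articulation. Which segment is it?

/ɖ/

place of articulation  voiceless  voiced  
retroflex         ʈ         —       
palatal           c         ɟ       
velar             k         ɡ       
The retroflex row has no voiced member, so the gap is the voiced retroflex stop /ɖ/.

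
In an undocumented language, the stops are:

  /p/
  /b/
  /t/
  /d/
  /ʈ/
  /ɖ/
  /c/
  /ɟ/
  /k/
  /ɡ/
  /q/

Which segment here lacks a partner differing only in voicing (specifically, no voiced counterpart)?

Bilabial: /p/ ~ /b/
Alveolar: /t/ ~ /d/
Retroflex: /ʈ/ ~ /ɖ/
Palatal: /c/ ~ /ɟ/
Velar: /k/ ~ /ɡ/
Uvular: only /q/ (voiceless); no voiced partner.
So /q/ is the unpaired segment.

/q/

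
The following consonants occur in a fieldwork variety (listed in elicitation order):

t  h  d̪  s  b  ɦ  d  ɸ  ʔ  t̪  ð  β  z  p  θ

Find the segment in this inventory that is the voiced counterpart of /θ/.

/θ/ is a voiceless dental fricative.
The voiced counterpart is a voiced dental fricative — in this inventory, /ð/.

/ð/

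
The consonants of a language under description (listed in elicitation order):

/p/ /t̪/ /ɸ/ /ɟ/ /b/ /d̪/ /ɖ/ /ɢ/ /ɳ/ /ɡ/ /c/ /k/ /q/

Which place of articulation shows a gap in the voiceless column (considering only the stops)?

bilabial: voiceless /p/, voiced /b/.
dental: voiceless /t̪/, voiced /d̪/.
retroflex: voiceless —, voiced /ɖ/.
palatal: voiceless /c/, voiced /ɟ/.
velar: voiceless /k/, voiced /ɡ/.
uvular: voiceless /q/, voiced /ɢ/.
Every place of articulation has a voiceless member except retroflex, where /ʈ/ would be expected.

retroflex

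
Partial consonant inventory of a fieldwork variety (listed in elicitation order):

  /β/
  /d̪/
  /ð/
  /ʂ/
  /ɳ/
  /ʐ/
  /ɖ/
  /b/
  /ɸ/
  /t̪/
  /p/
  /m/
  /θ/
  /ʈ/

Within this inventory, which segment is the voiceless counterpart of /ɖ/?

/ʈ/

/ɖ/ is a voiced retroflex stop.
The voiceless counterpart is a voiceless retroflex stop — in this inventory, /ʈ/.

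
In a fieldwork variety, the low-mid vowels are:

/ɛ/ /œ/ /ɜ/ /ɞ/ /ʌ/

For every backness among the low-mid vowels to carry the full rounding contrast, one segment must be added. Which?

/ɔ/

front: unrounded /ɛ/, rounded /œ/.
central: unrounded /ɜ/, rounded /ɞ/.
back: unrounded /ʌ/, rounded —.
The back row has no rounded member, so the gap is the back rounded vowel /ɔ/.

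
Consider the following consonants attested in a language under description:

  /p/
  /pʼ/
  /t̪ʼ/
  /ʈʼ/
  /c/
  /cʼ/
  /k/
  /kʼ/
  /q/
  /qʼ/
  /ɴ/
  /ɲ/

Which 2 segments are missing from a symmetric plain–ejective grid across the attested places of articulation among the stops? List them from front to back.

/t̪/, /ʈ/

place of articulation  plain     ejective
bilabial          p         pʼ      
dental            —         t̪ʼ     
retroflex         —         ʈʼ      
palatal           c         cʼ      
velar             k         kʼ      
uvular            q         qʼ      
Gaps, from front to back: dental lacks plain (/t̪/); retroflex lacks plain (/ʈ/).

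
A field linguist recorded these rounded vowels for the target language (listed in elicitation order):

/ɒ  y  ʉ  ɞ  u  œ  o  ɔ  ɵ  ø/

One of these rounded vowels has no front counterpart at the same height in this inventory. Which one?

High: /y/ ~ /ʉ/ ~ /u/
High-mid: /ø/ ~ /ɵ/ ~ /o/
Low-mid: /œ/ ~ /ɞ/ ~ /ɔ/
Low: only /ɒ/ (back); no front partner.
So /ɒ/ is the unpaired segment.

/ɒ/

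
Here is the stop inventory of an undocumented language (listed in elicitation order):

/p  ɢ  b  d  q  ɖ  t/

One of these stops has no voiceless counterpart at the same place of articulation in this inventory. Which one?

/ɖ/

Bilabial: /p/ ~ /b/
Alveolar: /t/ ~ /d/
Uvular: /q/ ~ /ɢ/
Retroflex: only /ɖ/ (voiced); no voiceless partner.
So /ɖ/ is the unpaired segment.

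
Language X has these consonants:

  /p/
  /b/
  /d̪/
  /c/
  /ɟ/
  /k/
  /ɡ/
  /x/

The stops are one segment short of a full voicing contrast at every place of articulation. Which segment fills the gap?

/t̪/

place of articulation  voiceless  voiced  
bilabial          p         b       
dental            —         d̪      
palatal           c         ɟ       
velar             k         ɡ       
The dental row has no voiceless member, so the gap is the voiceless dental stop /t̪/.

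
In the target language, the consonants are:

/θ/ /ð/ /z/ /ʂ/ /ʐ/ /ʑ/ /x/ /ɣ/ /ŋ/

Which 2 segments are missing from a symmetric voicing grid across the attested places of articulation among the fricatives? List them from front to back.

Voiceless: /θ/ (dental), /ʂ/ (retroflex), /x/ (velar).
Voiced: /ð/ (dental), /z/ (alveolar), /ʐ/ (retroflex), /ʑ/ (alveolo-palatal), /ɣ/ (velar).
Gaps, from front to back: alveolar lacks voiceless (/s/); alveolo-palatal lacks voiceless (/ɕ/).

/s/, /ɕ/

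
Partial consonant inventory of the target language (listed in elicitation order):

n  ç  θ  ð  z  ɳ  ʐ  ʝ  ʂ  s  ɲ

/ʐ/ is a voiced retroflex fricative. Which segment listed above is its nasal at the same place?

The nasal at the same place is a retroflex nasal — in this inventory, /ɳ/.

/ɳ/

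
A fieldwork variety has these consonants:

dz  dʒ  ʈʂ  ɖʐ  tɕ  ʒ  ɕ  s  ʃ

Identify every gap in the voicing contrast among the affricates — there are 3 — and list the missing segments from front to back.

/ts/, /tʃ/, /dʑ/

alveolar: voiceless —, voiced /dz/.
postalveolar: voiceless —, voiced /dʒ/.
retroflex: voiceless /ʈʂ/, voiced /ɖʐ/.
alveolo-palatal: voiceless /tɕ/, voiced —.
Gaps, from front to back: alveolar lacks voiceless (/ts/); postalveolar lacks voiceless (/tʃ/); alveolo-palatal lacks voiced (/dʑ/).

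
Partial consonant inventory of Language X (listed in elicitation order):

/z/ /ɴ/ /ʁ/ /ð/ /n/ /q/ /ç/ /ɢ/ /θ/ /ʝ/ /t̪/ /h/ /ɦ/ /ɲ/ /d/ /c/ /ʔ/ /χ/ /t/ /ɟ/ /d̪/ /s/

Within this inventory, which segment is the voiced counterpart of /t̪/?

/d̪/

/t̪/ is a voiceless dental stop.
The voiced counterpart is a voiced dental stop — in this inventory, /d̪/.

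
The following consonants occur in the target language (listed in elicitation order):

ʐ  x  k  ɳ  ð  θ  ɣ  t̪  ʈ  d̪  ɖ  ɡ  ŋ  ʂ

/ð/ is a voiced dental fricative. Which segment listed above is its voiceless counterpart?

The voiceless counterpart is a voiceless dental fricative — in this inventory, /θ/.

/θ/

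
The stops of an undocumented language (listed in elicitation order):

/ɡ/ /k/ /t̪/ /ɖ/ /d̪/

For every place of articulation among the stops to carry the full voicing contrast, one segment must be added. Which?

place of articulation  voiceless  voiced  
dental            t̪        d̪      
retroflex         —         ɖ       
velar             k         ɡ       
The retroflex row has no voiceless member, so the gap is the voiceless retroflex stop /ʈ/.

/ʈ/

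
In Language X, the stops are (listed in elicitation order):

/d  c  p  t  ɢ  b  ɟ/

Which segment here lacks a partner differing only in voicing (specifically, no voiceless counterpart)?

/ɢ/

Bilabial: /p/ ~ /b/
Alveolar: /t/ ~ /d/
Palatal: /c/ ~ /ɟ/
Uvular: only /ɢ/ (voiced); no voiceless partner.
So /ɢ/ is the unpaired segment.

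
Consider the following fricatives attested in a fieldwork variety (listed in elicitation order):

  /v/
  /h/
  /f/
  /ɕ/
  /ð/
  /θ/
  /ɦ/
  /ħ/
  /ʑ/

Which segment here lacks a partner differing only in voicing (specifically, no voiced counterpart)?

/ħ/

Labiodental: /f/ ~ /v/
Dental: /θ/ ~ /ð/
Alveolo-palatal: /ɕ/ ~ /ʑ/
Glottal: /h/ ~ /ɦ/
Pharyngeal: only /ħ/ (voiceless); no voiced partner.
So /ħ/ is the unpaired segment.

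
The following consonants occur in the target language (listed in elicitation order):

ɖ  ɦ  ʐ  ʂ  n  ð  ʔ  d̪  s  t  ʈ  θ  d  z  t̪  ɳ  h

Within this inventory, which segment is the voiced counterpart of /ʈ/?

/ʈ/ is a voiceless retroflex stop.
The voiced counterpart is a voiced retroflex stop — in this inventory, /ɖ/.

/ɖ/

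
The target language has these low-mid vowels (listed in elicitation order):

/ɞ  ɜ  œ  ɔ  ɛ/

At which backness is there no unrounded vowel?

back

Unrounded: /ɛ/ (front), /ɜ/ (central).
Rounded: /œ/ (front), /ɞ/ (central), /ɔ/ (back).
Every backness has an unrounded member except back, where /ʌ/ would be expected.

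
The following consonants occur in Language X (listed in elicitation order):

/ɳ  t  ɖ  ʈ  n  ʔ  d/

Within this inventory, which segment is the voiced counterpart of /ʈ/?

/ɖ/

/ʈ/ is a voiceless retroflex stop.
The voiced counterpart is a voiced retroflex stop — in this inventory, /ɖ/.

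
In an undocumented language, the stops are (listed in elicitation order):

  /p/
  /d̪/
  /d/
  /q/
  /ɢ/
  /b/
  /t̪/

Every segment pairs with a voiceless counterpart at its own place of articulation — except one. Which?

/d/

Bilabial: /p/ ~ /b/
Dental: /t̪/ ~ /d̪/
Uvular: /q/ ~ /ɢ/
Alveolar: only /d/ (voiced); no voiceless partner.
So /d/ is the unpaired segment.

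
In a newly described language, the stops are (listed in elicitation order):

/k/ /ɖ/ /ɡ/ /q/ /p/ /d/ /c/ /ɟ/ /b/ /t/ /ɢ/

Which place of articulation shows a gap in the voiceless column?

retroflex

bilabial: voiceless /p/, voiced /b/.
alveolar: voiceless /t/, voiced /d/.
retroflex: voiceless —, voiced /ɖ/.
palatal: voiceless /c/, voiced /ɟ/.
velar: voiceless /k/, voiced /ɡ/.
uvular: voiceless /q/, voiced /ɢ/.
Every place of articulation has a voiceless member except retroflex, where /ʈ/ would be expected.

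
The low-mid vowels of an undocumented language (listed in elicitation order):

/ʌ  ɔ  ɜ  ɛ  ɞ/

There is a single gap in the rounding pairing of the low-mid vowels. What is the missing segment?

Unrounded: /ɛ/ (front), /ɜ/ (central), /ʌ/ (back).
Rounded: /ɞ/ (central), /ɔ/ (back).
The front row has no rounded member, so the gap is the front rounded vowel /œ/.

/œ/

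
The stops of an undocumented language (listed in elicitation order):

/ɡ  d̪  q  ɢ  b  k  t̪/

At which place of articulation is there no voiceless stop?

bilabial: voiceless —, voiced /b/.
dental: voiceless /t̪/, voiced /d̪/.
velar: voiceless /k/, voiced /ɡ/.
uvular: voiceless /q/, voiced /ɢ/.
Every place of articulation has a voiceless member except bilabial, where /p/ would be expected.

bilabial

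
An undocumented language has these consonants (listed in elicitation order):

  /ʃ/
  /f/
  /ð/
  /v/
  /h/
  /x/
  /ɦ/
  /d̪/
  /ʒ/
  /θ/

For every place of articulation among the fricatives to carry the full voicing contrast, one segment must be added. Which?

/ɣ/

labiodental: voiceless /f/, voiced /v/.
dental: voiceless /θ/, voiced /ð/.
postalveolar: voiceless /ʃ/, voiced /ʒ/.
velar: voiceless /x/, voiced —.
glottal: voiceless /h/, voiced /ɦ/.
The velar row has no voiced member, so the gap is the voiced velar fricative /ɣ/.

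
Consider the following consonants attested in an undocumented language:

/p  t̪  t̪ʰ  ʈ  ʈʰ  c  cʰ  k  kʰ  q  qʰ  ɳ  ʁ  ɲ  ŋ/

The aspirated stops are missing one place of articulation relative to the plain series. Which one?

place of articulation  plain     aspirated
bilabial          p         —       
dental            t̪        t̪ʰ     
retroflex         ʈ         ʈʰ      
palatal           c         cʰ      
velar             k         kʰ      
uvular            q         qʰ      
Every place of articulation has an aspirated member except bilabial, where /pʰ/ would be expected.

bilabial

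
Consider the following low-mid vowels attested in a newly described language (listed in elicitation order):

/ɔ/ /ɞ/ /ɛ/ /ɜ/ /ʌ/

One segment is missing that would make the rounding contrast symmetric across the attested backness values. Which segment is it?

/œ/

Unrounded: /ɛ/ (front), /ɜ/ (central), /ʌ/ (back).
Rounded: /ɞ/ (central), /ɔ/ (back).
The front row has no rounded member, so the gap is the front rounded vowel /œ/.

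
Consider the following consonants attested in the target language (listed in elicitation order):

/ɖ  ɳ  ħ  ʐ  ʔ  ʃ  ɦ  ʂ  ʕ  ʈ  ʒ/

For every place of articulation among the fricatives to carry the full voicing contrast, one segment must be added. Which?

place of articulation  voiceless  voiced  
postalveolar      ʃ         ʒ       
retroflex         ʂ         ʐ       
pharyngeal        ħ         ʕ       
glottal           —         ɦ       
The glottal row has no voiceless member, so the gap is the voiceless glottal fricative /h/.

/h/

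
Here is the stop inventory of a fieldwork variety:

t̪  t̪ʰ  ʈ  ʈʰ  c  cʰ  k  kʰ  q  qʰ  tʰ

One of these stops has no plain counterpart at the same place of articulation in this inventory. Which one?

Dental: /t̪/ ~ /t̪ʰ/
Retroflex: /ʈ/ ~ /ʈʰ/
Palatal: /c/ ~ /cʰ/
Velar: /k/ ~ /kʰ/
Uvular: /q/ ~ /qʰ/
Alveolar: only /tʰ/ (aspirated); no plain partner.
So /tʰ/ is the unpaired segment.

/tʰ/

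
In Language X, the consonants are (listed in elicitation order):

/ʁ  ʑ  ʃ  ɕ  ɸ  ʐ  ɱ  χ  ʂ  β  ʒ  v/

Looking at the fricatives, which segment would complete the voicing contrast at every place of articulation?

place of articulation  voiceless  voiced  
bilabial          ɸ         β       
labiodental       —         v       
postalveolar      ʃ         ʒ       
retroflex         ʂ         ʐ       
alveolo-palatal   ɕ         ʑ       
uvular            χ         ʁ       
The labiodental row has no voiceless member, so the gap is the voiceless labiodental fricative /f/.

/f/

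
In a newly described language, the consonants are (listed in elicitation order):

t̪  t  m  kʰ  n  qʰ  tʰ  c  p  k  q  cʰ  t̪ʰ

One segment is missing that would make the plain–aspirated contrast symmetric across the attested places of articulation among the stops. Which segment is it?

Plain: /p/ (bilabial), /t̪/ (dental), /t/ (alveolar), /c/ (palatal), /k/ (velar), /q/ (uvular).
Aspirated: /t̪ʰ/ (dental), /tʰ/ (alveolar), /cʰ/ (palatal), /kʰ/ (velar), /qʰ/ (uvular).
The bilabial row has no aspirated member, so the gap is the aspirated bilabial stop /pʰ/.

/pʰ/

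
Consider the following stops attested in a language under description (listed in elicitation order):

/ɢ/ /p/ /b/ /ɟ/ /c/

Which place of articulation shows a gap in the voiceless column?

uvular

Voiceless: /p/ (bilabial), /c/ (palatal).
Voiced: /b/ (bilabial), /ɟ/ (palatal), /ɢ/ (uvular).
Every place of articulation has a voiceless member except uvular, where /q/ would be expected.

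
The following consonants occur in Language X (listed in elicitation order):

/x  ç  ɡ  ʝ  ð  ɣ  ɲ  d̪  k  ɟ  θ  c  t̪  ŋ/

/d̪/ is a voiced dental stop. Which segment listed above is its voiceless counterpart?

The voiceless counterpart is a voiceless dental stop — in this inventory, /t̪/.

/t̪/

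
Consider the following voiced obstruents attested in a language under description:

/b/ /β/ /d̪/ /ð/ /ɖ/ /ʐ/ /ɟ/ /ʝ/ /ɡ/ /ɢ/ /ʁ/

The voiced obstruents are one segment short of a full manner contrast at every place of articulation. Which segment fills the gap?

/ɣ/

Stop: /b/ (bilabial), /d̪/ (dental), /ɖ/ (retroflex), /ɟ/ (palatal), /ɡ/ (velar), /ɢ/ (uvular).
Fricative: /β/ (bilabial), /ð/ (dental), /ʐ/ (retroflex), /ʝ/ (palatal), /ʁ/ (uvular).
The velar row has no fricative member, so the gap is the velar fricative /ɣ/.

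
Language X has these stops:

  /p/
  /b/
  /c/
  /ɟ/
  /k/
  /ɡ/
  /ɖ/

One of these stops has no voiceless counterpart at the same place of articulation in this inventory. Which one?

Bilabial: /p/ ~ /b/
Palatal: /c/ ~ /ɟ/
Velar: /k/ ~ /ɡ/
Retroflex: only /ɖ/ (voiced); no voiceless partner.
So /ɖ/ is the unpaired segment.

/ɖ/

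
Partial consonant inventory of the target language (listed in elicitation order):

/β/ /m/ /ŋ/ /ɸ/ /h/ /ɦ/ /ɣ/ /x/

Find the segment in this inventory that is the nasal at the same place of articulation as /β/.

/m/

/β/ is a voiced bilabial fricative.
The nasal at the same place is a bilabial nasal — in this inventory, /m/.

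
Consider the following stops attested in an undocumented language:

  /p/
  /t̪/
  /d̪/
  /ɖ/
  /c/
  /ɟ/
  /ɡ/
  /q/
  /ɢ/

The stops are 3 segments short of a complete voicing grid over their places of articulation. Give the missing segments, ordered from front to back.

place of articulation  voiceless  voiced  
bilabial          p         —       
dental            t̪        d̪      
retroflex         —         ɖ       
palatal           c         ɟ       
velar             —         ɡ       
uvular            q         ɢ       
Gaps, from front to back: bilabial lacks voiced (/b/); retroflex lacks voiceless (/ʈ/); velar lacks voiceless (/k/).

/b/, /ʈ/, /k/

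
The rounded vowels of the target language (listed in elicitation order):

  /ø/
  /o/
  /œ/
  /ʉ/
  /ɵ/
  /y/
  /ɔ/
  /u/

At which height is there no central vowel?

low-mid

height            front     central   back    
high              y         ʉ         u       
high-mid          ø         ɵ         o       
low-mid           œ         —         ɔ       
Every height has a central member except low-mid, where /ɞ/ would be expected.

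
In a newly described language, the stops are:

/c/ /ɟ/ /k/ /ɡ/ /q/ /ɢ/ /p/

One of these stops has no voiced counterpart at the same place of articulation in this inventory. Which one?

Palatal: /c/ ~ /ɟ/
Velar: /k/ ~ /ɡ/
Uvular: /q/ ~ /ɢ/
Bilabial: only /p/ (voiceless); no voiced partner.
So /p/ is the unpaired segment.

/p/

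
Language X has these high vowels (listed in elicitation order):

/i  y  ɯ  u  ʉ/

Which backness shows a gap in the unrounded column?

central

backness          unrounded  rounded 
front             i         y       
central           —         ʉ       
back              ɯ         u       
Every backness has an unrounded member except central, where /ɨ/ would be expected.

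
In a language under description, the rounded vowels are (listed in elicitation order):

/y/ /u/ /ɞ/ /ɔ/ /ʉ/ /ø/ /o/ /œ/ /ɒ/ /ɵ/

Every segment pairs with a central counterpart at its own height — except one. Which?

/ɒ/

High: /y/ ~ /ʉ/ ~ /u/
High-mid: /ø/ ~ /ɵ/ ~ /o/
Low-mid: /œ/ ~ /ɞ/ ~ /ɔ/
Low: only /ɒ/ (back); no central partner.
So /ɒ/ is the unpaired segment.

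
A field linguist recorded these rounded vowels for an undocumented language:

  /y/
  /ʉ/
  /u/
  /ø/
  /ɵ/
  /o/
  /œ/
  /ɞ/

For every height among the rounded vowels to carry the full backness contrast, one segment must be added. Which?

/ɔ/

Front: /y/ (high), /ø/ (high-mid), /œ/ (low-mid).
Central: /ʉ/ (high), /ɵ/ (high-mid), /ɞ/ (low-mid).
Back: /u/ (high), /o/ (high-mid).
The low-mid row has no back member, so the gap is the low-mid back rounded vowel /ɔ/.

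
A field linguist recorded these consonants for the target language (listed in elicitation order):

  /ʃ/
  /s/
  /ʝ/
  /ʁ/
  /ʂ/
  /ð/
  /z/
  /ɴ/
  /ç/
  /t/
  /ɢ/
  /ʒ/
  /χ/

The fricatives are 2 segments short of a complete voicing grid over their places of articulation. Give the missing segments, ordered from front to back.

/θ/, /ʐ/

dental: voiceless —, voiced /ð/.
alveolar: voiceless /s/, voiced /z/.
postalveolar: voiceless /ʃ/, voiced /ʒ/.
retroflex: voiceless /ʂ/, voiced —.
palatal: voiceless /ç/, voiced /ʝ/.
uvular: voiceless /χ/, voiced /ʁ/.
Gaps, from front to back: dental lacks voiceless (/θ/); retroflex lacks voiced (/ʐ/).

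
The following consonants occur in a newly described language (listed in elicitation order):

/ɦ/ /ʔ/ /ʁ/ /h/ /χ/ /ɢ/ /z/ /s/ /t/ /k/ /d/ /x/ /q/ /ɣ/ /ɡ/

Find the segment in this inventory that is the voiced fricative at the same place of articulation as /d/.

/d/ is a voiced alveolar stop.
The voiced fricative at the same place is a voiced alveolar fricative — in this inventory, /z/.

/z/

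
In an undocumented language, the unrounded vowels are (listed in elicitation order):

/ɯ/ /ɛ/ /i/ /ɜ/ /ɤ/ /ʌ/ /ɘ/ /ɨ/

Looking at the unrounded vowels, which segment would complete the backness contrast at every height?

/e/

height            front     central   back    
high              i         ɨ         ɯ       
high-mid          —         ɘ         ɤ       
low-mid           ɛ         ɜ         ʌ       
The high-mid row has no front member, so the gap is the high-mid front unrounded vowel /e/.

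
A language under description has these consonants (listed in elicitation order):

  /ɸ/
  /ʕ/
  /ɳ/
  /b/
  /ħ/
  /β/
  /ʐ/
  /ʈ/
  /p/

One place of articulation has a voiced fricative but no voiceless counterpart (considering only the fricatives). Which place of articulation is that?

retroflex

bilabial: voiceless /ɸ/, voiced /β/.
retroflex: voiceless —, voiced /ʐ/.
pharyngeal: voiceless /ħ/, voiced /ʕ/.
Every place of articulation has a voiceless member except retroflex, where /ʂ/ would be expected.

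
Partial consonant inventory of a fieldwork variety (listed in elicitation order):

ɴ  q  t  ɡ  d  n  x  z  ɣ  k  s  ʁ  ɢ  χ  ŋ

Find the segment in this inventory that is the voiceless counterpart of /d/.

/t/

/d/ is a voiced alveolar stop.
The voiceless counterpart is a voiceless alveolar stop — in this inventory, /t/.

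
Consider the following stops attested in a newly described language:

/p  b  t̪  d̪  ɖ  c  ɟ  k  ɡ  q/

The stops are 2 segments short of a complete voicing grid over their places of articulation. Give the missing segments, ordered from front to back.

place of articulation  voiceless  voiced  
bilabial          p         b       
dental            t̪        d̪      
retroflex         —         ɖ       
palatal           c         ɟ       
velar             k         ɡ       
uvular            q         —       
Gaps, from front to back: retroflex lacks voiceless (/ʈ/); uvular lacks voiced (/ɢ/).

/ʈ/, /ɢ/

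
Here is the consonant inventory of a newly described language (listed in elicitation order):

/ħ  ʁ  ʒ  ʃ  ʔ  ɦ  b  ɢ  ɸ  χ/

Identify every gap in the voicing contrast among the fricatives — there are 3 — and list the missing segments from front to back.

/β/, /ʕ/, /h/

Voiceless: /ɸ/ (bilabial), /ʃ/ (postalveolar), /χ/ (uvular), /ħ/ (pharyngeal).
Voiced: /ʒ/ (postalveolar), /ʁ/ (uvular), /ɦ/ (glottal).
Gaps, from front to back: bilabial lacks voiced (/β/); pharyngeal lacks voiced (/ʕ/); glottal lacks voiceless (/h/).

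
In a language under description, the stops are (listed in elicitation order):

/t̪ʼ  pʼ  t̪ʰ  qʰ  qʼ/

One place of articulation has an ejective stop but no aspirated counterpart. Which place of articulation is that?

bilabial

place of articulation  aspirated  ejective
bilabial          —         pʼ      
dental            t̪ʰ       t̪ʼ     
uvular            qʰ        qʼ      
Every place of articulation has an aspirated member except bilabial, where /pʰ/ would be expected.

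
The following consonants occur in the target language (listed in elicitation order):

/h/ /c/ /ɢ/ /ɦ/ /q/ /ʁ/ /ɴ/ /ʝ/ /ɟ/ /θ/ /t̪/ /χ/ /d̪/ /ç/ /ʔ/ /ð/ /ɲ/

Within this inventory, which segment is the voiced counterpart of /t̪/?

/t̪/ is a voiceless dental stop.
The voiced counterpart is a voiced dental stop — in this inventory, /d̪/.

/d̪/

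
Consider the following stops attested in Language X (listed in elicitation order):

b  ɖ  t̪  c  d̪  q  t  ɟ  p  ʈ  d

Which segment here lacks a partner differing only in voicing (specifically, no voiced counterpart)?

Bilabial: /p/ ~ /b/
Dental: /t̪/ ~ /d̪/
Alveolar: /t/ ~ /d/
Retroflex: /ʈ/ ~ /ɖ/
Palatal: /c/ ~ /ɟ/
Uvular: only /q/ (voiceless); no voiced partner.
So /q/ is the unpaired segment.

/q/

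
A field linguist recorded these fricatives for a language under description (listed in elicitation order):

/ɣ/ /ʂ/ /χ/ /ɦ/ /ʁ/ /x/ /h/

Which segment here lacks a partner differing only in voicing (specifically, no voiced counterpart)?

Velar: /x/ ~ /ɣ/
Uvular: /χ/ ~ /ʁ/
Glottal: /h/ ~ /ɦ/
Retroflex: only /ʂ/ (voiceless); no voiced partner.
So /ʂ/ is the unpaired segment.

/ʂ/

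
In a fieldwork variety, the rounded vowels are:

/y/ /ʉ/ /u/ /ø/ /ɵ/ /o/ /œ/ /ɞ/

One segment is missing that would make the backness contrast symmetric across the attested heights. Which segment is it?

high: front /y/, central /ʉ/, back /u/.
high-mid: front /ø/, central /ɵ/, back /o/.
low-mid: front /œ/, central /ɞ/, back —.
The low-mid row has no back member, so the gap is the low-mid back rounded vowel /ɔ/.

/ɔ/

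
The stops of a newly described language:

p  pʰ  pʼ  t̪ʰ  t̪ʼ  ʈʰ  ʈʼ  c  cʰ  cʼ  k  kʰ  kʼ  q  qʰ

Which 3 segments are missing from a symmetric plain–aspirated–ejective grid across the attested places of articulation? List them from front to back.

place of articulation  plain     aspirated  ejective
bilabial          p         pʰ        pʼ      
dental            —         t̪ʰ       t̪ʼ     
retroflex         —         ʈʰ        ʈʼ      
palatal           c         cʰ        cʼ      
velar             k         kʰ        kʼ      
uvular            q         qʰ        —       
Gaps, from front to back: dental lacks plain (/t̪/); retroflex lacks plain (/ʈ/); uvular lacks ejective (/qʼ/).

/t̪/, /ʈ/, /qʼ/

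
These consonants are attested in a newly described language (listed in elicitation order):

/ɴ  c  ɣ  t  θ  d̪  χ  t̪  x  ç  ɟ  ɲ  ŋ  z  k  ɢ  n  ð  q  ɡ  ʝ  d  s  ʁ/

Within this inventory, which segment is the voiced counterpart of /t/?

/t/ is a voiceless alveolar stop.
The voiced counterpart is a voiced alveolar stop — in this inventory, /d/.

/d/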